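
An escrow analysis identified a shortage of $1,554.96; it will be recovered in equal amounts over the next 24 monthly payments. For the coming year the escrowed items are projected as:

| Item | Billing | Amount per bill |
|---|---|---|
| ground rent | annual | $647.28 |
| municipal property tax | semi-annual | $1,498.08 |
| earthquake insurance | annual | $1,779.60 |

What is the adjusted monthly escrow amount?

Ground rent = $647.28/yr
Municipal property tax = $1,498.08 × 2 = $2,996.16/yr
Earthquake insurance = $1,779.60/yr
Yearly total = $5,423.04
Per month = $5,423.04 ÷ 12 = $451.92
Shortage spread = $1,554.96 / 24 = $64.79/mo
New monthly escrow = $451.92 + $64.79 = $516.71

$516.71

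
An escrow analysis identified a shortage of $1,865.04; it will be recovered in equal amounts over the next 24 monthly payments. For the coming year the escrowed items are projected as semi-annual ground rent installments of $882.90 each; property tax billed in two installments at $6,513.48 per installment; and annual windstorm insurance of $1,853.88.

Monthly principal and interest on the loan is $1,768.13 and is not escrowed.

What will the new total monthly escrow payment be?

$1,464.93

Ground rent — $882.90 × 2 = $1,765.80 per year
Property tax — $6,513.48 × 2 = $13,026.96 per year
Windstorm insurance — $1,853.88 per year
Total per year = $1,765.80 + $13,026.96 + $1,853.88 = $16,646.64
Monthly = $16,646.64 ÷ 12 = $1,387.22
Shortage per month = $1,865.04 ÷ 24 = $77.71
Adjusted monthly = $1,387.22 + $77.71 = $1,464.93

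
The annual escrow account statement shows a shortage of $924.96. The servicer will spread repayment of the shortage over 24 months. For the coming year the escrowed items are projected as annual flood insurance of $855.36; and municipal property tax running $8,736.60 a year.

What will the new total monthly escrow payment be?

Flood insurance — $855.36/yr
Municipal property tax — $8,736.60/yr
Yearly total = $9,591.96
Monthly = $9,591.96 / 12 = $799.33
Monthly shortage recovery: $924.96 / 24 = $38.54
New monthly escrow = $799.33 + $38.54 = $837.87

$837.87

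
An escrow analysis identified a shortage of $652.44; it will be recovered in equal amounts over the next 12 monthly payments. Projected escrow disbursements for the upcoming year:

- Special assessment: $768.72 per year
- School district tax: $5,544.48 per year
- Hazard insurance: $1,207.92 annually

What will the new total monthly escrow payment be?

$681.13

Special assessment = $768.72 per year
School district tax = $5,544.48 per year
Hazard insurance = $1,207.92 per year
Yearly total = $7,521.12
Monthly escrow = $7,521.12 ÷ 12 = $626.76
Monthly shortage recovery: $652.44 / 12 = $54.37
New monthly escrow = $626.76 + $54.37 = $681.13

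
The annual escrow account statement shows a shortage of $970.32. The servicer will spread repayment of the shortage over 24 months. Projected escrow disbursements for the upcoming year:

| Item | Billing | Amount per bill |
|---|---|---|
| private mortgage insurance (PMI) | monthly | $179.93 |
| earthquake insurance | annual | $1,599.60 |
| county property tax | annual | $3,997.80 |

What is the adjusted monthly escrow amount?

$686.81

Private mortgage insurance (PMI): $179.93 × 12 = $2,159.16 per year
Earthquake insurance: $1,599.60 per year
County property tax: $3,997.80 per year
Total per year = $2,159.16 + $1,599.60 + $3,997.80 = $7,756.56
Monthly escrow = $7,756.56 ÷ 12 = $646.38
Shortage spread = $970.32 / 24 = $40.43/mo
New monthly escrow = $646.38 + $40.43 = $686.81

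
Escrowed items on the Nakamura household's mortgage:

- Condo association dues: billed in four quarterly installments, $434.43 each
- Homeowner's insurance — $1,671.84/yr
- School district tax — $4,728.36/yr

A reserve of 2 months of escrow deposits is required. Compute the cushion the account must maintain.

$1,356.32

Condo association dues = $434.43 × 4 = $1,737.72 annually
Homeowner's insurance = $1,671.84 annually
School district tax = $4,728.36 annually
Total per year = $1,737.72 + $1,671.84 + $4,728.36 = $8,137.92
Monthly escrow = $8,137.92 ÷ 12 = $678.16
Cushion = 2 × $678.16 = $1,356.32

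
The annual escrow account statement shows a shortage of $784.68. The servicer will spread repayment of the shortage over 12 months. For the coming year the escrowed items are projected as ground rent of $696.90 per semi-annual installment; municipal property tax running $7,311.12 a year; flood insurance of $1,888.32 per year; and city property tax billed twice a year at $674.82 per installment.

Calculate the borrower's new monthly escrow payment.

$1,060.63

Ground rent = $696.90 × 2 = $1,393.80/yr
Municipal property tax = $7,311.12/yr
Flood insurance = $1,888.32/yr
City property tax = $674.82 × 2 = $1,349.64/yr
Total per year = $1,393.80 + $7,311.12 + $1,888.32 + $1,349.64 = $11,942.88
Monthly escrow = $11,942.88 / 12 = $995.24
Shortage spread = $784.68 ÷ 12 = $65.39/mo
New monthly escrow = $995.24 + $65.39 = $1,060.63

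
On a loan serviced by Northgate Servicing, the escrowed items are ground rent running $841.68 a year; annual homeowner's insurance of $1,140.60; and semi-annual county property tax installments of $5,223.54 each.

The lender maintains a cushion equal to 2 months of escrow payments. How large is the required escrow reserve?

Ground rent = $841.68 per year
Homeowner's insurance = $1,140.60 per year
County property tax = $5,223.54 × 2 = $10,447.08 per year
Total per year = $12,429.36
Per month = $12,429.36 / 12 = $1,035.78
Reserve = 2 × $1,035.78 = $2,071.56

$2,071.56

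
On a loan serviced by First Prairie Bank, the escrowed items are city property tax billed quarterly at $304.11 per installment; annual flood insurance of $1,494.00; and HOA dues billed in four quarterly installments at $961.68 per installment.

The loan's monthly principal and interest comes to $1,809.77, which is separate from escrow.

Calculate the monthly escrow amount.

City property tax — $304.11 × 4 = $1,216.44/yr
Flood insurance — $1,494.00/yr
HOA dues — $961.68 × 4 = $3,846.72/yr
Yearly total = $1,216.44 + $1,494.00 + $3,846.72 = $6,557.16
Monthly = $6,557.16 ÷ 12 = $546.43

$546.43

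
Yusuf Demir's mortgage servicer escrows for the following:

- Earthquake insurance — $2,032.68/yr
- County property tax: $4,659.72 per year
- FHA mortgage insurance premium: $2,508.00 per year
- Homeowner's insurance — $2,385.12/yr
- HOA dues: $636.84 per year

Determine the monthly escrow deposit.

$1,018.53

Earthquake insurance = $2,032.68/yr
County property tax = $4,659.72/yr
FHA mortgage insurance premium = $2,508.00/yr
Homeowner's insurance = $2,385.12/yr
HOA dues = $636.84/yr
Total annual escrow = $2,032.68 + $4,659.72 + $2,508.00 + $2,385.12 + $636.84 = $12,222.36
Monthly = $12,222.36 ÷ 12 = $1,018.53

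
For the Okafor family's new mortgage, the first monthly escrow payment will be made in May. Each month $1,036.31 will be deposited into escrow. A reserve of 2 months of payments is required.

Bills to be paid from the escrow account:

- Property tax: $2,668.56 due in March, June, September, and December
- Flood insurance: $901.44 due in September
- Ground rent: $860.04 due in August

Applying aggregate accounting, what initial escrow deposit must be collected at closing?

Cushion = 2 × $1,036.31 = $2,072.62
Trial balance (start $0, +$1,036.31 each month, − disbursements):
  May: +$1,036.31 → $1,036.31
  Jun: +$1,036.31 − $2,668.56 → -$595.94
  Jul: +$1,036.31 → $440.37
  Aug: +$1,036.31 − $860.04 → $616.64
  Sep: +$1,036.31 − $3,570.00 → -$1,917.05
  Oct: +$1,036.31 → -$880.74
  Nov: +$1,036.31 → $155.57
  Dec: +$1,036.31 − $2,668.56 → -$1,476.68
  Jan: +$1,036.31 → -$440.37
  Feb: +$1,036.31 → $595.94
  Mar: +$1,036.31 − $2,668.56 → -$1,036.31
  Apr: +$1,036.31 → $0.00
Lowest trial balance = -$1,917.05 (Sep)
Initial deposit = cushion − low point = $2,072.62 − (-$1,917.05) = $3,989.67

$3,989.67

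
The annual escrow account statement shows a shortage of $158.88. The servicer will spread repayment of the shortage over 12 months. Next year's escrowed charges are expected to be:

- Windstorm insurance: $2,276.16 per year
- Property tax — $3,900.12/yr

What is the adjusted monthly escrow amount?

Windstorm insurance = $2,276.16 annually
Property tax = $3,900.12 annually
Total annual escrow = $2,276.16 + $3,900.12 = $6,176.28
Monthly escrow = $6,176.28 / 12 = $514.69
Shortage per month = $158.88 ÷ 12 = $13.24
New monthly escrow = $514.69 + $13.24 = $527.93

$527.93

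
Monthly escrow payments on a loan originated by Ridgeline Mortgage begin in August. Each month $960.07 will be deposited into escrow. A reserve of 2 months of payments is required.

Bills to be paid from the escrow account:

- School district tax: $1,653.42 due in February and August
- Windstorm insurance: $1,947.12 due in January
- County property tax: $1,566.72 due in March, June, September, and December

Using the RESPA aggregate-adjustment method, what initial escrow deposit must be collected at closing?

$4,193.70

Cushion = 2 × $960.07 = $1,920.14
Trial balance (start $0, +$960.07 each month, − disbursements):
  Aug: +$960.07 − $1,653.42 → -$693.35
  Sep: +$960.07 − $1,566.72 → -$1,300.00
  Oct: +$960.07 → -$339.93
  Nov: +$960.07 → $620.14
  Dec: +$960.07 − $1,566.72 → $13.49
  Jan: +$960.07 − $1,947.12 → -$973.56
  Feb: +$960.07 − $1,653.42 → -$1,666.91
  Mar: +$960.07 − $1,566.72 → -$2,273.56
  Apr: +$960.07 → -$1,313.49
  May: +$960.07 → -$353.42
  Jun: +$960.07 − $1,566.72 → -$960.07
  Jul: +$960.07 → $0.00
Lowest trial balance = -$2,273.56 (Mar)
Initial deposit = cushion − low point = $1,920.14 − (-$2,273.56) = $4,193.70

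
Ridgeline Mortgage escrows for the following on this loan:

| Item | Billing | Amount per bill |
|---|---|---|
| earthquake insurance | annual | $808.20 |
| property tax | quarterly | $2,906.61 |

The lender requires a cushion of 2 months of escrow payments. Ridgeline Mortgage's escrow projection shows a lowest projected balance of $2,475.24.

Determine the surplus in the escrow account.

Earthquake insurance — $808.20 annually
Property tax — $2,906.61 × 4 = $11,626.44 annually
Yearly total = $808.20 + $11,626.44 = $12,434.64
Per month = $12,434.64 / 12 = $1,036.22
Cushion = 2 × $1,036.22 = $2,072.44
Surplus = $2,475.24 − $2,072.44 = $402.80

$402.80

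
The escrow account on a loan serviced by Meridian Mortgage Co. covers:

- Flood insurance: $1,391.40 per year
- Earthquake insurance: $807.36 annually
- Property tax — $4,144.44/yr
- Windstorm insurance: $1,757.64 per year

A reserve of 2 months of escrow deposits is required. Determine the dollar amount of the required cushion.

Flood insurance: $1,391.40
Earthquake insurance: $807.36
Property tax: $4,144.44
Windstorm insurance: $1,757.64
Combined annual = $1,391.40 + $807.36 + $4,144.44 + $1,757.64 = $8,100.84
Monthly escrow = $8,100.84 ÷ 12 = $675.07
Cushion = 2 × $675.07 = $1,350.14

$1,350.14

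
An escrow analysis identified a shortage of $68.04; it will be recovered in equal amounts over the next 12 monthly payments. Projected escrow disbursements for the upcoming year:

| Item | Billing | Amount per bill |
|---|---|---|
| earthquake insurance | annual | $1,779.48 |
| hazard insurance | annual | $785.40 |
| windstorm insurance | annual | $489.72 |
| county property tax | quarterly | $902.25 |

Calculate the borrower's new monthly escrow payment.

$560.97

Earthquake insurance = $1,779.48 per year
Hazard insurance = $785.40 per year
Windstorm insurance = $489.72 per year
County property tax = $902.25 × 4 = $3,609.00 per year
Total per year = $6,663.60
Base monthly escrow = $6,663.60 / 12 = $555.30
Shortage spread = $68.04 / 12 = $5.67/mo
Adjusted monthly = $555.30 + $5.67 = $560.97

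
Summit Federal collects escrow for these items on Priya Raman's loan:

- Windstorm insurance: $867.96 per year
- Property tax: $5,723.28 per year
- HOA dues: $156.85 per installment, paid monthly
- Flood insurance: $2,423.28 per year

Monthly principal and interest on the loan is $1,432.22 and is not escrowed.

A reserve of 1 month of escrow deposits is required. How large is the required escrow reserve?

$908.06

Windstorm insurance = $867.96
Property tax = $5,723.28
HOA dues = $156.85 × 12 = $1,882.20
Flood insurance = $2,423.28
Yearly total = $867.96 + $5,723.28 + $1,882.20 + $2,423.28 = $10,896.72
Per month = $10,896.72 ÷ 12 = $908.06
Required cushion = 1 × $908.06 = $908.06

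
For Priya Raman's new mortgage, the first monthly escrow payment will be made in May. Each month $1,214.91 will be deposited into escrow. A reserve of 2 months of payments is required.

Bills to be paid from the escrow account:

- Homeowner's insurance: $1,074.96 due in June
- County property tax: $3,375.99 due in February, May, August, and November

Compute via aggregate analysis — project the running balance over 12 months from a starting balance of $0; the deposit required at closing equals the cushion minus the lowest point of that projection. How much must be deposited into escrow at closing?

Cushion = 2 × $1,214.91 = $2,429.82
Trial balance (start $0, +$1,214.91 each month, − disbursements):
  May: +$1,214.91 − $3,375.99 → -$2,161.08
  Jun: +$1,214.91 − $1,074.96 → -$2,021.13
  Jul: +$1,214.91 → -$806.22
  Aug: +$1,214.91 − $3,375.99 → -$2,967.30
  Sep: +$1,214.91 → -$1,752.39
  Oct: +$1,214.91 → -$537.48
  Nov: +$1,214.91 − $3,375.99 → -$2,698.56
  Dec: +$1,214.91 → -$1,483.65
  Jan: +$1,214.91 → -$268.74
  Feb: +$1,214.91 − $3,375.99 → -$2,429.82
  Mar: +$1,214.91 → -$1,214.91
  Apr: +$1,214.91 → $0.00
Lowest trial balance = -$2,967.30 (Aug)
Initial deposit = cushion − low point = $2,429.82 − (-$2,967.30) = $5,397.12

$5,397.12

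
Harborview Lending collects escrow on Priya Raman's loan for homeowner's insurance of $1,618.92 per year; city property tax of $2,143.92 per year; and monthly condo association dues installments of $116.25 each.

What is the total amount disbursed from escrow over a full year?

$5,157.84

Homeowner's insurance: $1,618.92 per year
City property tax: $2,143.92 per year
Condo association dues: $116.25 × 12 = $1,395.00 per year
Total annual escrow = $1,618.92 + $2,143.92 + $1,395.00 = $5,157.84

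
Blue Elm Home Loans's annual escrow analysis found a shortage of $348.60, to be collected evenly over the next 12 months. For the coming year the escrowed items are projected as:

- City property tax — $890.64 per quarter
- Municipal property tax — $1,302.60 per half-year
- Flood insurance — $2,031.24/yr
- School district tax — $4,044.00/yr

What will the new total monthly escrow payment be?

City property tax — $890.64 × 4 = $3,562.56
Municipal property tax — $1,302.60 × 2 = $2,605.20
Flood insurance — $2,031.24
School district tax — $4,044.00
Total per year = $3,562.56 + $2,605.20 + $2,031.24 + $4,044.00 = $12,243.00
Base monthly escrow = $12,243.00 / 12 = $1,020.25
Shortage per month = $348.60 / 12 = $29.05
New monthly escrow = $1,020.25 + $29.05 = $1,049.30

$1,049.30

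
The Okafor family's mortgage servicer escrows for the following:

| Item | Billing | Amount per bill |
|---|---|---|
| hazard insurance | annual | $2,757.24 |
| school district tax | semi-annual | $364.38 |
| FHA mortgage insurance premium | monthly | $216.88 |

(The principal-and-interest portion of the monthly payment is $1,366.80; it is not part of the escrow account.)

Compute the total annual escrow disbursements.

$6,088.56

Hazard insurance — $2,757.24 per year
School district tax — $364.38 × 2 = $728.76 per year
FHA mortgage insurance premium — $216.88 × 12 = $2,602.56 per year
Total per year = $2,757.24 + $728.76 + $2,602.56 = $6,088.56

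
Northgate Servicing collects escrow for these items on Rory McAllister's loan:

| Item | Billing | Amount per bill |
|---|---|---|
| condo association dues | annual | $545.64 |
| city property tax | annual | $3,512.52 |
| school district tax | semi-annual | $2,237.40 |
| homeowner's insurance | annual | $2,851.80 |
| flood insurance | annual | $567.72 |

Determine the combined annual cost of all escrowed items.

$11,952.48

Condo association dues: $545.64 annually
City property tax: $3,512.52 annually
School district tax: $2,237.40 × 2 = $4,474.80 annually
Homeowner's insurance: $2,851.80 annually
Flood insurance: $567.72 annually
Total per year = $545.64 + $3,512.52 + $4,474.80 + $2,851.80 + $567.72 = $11,952.48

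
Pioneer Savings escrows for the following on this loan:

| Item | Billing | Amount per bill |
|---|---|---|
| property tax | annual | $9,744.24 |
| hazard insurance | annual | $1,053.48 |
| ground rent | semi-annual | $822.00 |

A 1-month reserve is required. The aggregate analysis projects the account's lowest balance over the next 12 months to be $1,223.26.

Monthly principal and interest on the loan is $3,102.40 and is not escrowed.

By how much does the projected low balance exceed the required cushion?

$186.45

Property tax — $9,744.24/yr
Hazard insurance — $1,053.48/yr
Ground rent — $822.00 × 2 = $1,644.00/yr
Total annual escrow = $9,744.24 + $1,053.48 + $1,644.00 = $12,441.72
Monthly escrow = $12,441.72 / 12 = $1,036.81
Cushion = 1 × $1,036.81 = $1,036.81
Surplus = $1,223.26 − $1,036.81 = $186.45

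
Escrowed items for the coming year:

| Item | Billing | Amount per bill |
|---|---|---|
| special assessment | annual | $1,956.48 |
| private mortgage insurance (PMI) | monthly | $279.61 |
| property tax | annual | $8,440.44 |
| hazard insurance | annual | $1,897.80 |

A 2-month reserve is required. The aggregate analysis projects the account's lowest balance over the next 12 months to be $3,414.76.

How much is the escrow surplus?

Special assessment — $1,956.48
Private mortgage insurance (PMI) — $279.61 × 12 = $3,355.32
Property tax — $8,440.44
Hazard insurance — $1,897.80
Combined annual = $15,650.04
Base monthly escrow = $15,650.04 ÷ 12 = $1,304.17
Cushion = 2 × $1,304.17 = $2,608.34
Surplus = $3,414.76 − $2,608.34 = $806.42

$806.42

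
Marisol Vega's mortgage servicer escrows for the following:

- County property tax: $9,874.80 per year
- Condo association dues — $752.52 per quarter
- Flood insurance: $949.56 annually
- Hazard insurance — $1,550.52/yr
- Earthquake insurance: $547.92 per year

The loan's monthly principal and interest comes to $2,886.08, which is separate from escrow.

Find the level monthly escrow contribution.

$1,327.74

County property tax: $9,874.80
Condo association dues: $752.52 × 4 = $3,010.08
Flood insurance: $949.56
Hazard insurance: $1,550.52
Earthquake insurance: $547.92
Yearly total = $9,874.80 + $3,010.08 + $949.56 + $1,550.52 + $547.92 = $15,932.88
Monthly escrow = $15,932.88 / 12 = $1,327.74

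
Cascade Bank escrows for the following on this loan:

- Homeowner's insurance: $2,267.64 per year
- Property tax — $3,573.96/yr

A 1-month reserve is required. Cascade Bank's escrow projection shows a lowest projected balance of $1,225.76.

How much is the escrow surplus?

Homeowner's insurance: $2,267.64 annually
Property tax: $3,573.96 annually
Annual escrow total = $5,841.60
Monthly = $5,841.60 / 12 = $486.80
Required cushion = 1 × $486.80 = $486.80
Surplus = $1,225.76 − $486.80 = $738.96

$738.96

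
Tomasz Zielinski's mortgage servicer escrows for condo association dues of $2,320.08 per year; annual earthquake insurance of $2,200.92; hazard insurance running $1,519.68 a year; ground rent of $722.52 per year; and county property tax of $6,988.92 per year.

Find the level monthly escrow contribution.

$1,146.01

Condo association dues — $2,320.08
Earthquake insurance — $2,200.92
Hazard insurance — $1,519.68
Ground rent — $722.52
County property tax — $6,988.92
Combined annual = $13,752.12
Per month = $13,752.12 ÷ 12 = $1,146.01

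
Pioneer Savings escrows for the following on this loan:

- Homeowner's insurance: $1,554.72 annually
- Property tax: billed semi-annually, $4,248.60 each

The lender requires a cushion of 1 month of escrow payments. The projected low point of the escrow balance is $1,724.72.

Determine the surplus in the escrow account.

Homeowner's insurance — $1,554.72/yr
Property tax — $4,248.60 × 2 = $8,497.20/yr
Total annual escrow = $1,554.72 + $8,497.20 = $10,051.92
Per month = $10,051.92 ÷ 12 = $837.66
Cushion = 1 × $837.66 = $837.66
Surplus = $1,724.72 − $837.66 = $887.06

$887.06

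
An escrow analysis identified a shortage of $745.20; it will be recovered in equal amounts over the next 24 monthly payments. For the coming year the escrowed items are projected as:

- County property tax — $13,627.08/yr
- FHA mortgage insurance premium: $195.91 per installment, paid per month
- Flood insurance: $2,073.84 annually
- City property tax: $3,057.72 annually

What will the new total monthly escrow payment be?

$1,790.18

County property tax — $13,627.08 annually
FHA mortgage insurance premium — $195.91 × 12 = $2,350.92 annually
Flood insurance — $2,073.84 annually
City property tax — $3,057.72 annually
Combined annual = $13,627.08 + $2,350.92 + $2,073.84 + $3,057.72 = $21,109.56
Monthly escrow = $21,109.56 / 12 = $1,759.13
Monthly shortage recovery: $745.20 ÷ 24 = $31.05
New monthly escrow = $1,759.13 + $31.05 = $1,790.18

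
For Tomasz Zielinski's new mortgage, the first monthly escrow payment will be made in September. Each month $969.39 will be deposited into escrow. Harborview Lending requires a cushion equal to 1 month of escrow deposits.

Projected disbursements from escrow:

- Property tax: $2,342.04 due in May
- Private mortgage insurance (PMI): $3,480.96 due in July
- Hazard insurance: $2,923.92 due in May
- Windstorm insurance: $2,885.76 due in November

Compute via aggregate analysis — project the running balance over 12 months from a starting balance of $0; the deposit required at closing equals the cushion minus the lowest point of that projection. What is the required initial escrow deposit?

$1,938.78

Cushion = 1 × $969.39 = $969.39
Trial balance (start $0, +$969.39 each month, − disbursements):
  Sep: +$969.39 → $969.39
  Oct: +$969.39 → $1,938.78
  Nov: +$969.39 − $2,885.76 → $22.41
  Dec: +$969.39 → $991.80
  Jan: +$969.39 → $1,961.19
  Feb: +$969.39 → $2,930.58
  Mar: +$969.39 → $3,899.97
  Apr: +$969.39 → $4,869.36
  May: +$969.39 − $5,265.96 → $572.79
  Jun: +$969.39 → $1,542.18
  Jul: +$969.39 − $3,480.96 → -$969.39
  Aug: +$969.39 → $0.00
Lowest trial balance = -$969.39 (Jul)
Initial deposit = cushion − low point = $969.39 − (-$969.39) = $1,938.78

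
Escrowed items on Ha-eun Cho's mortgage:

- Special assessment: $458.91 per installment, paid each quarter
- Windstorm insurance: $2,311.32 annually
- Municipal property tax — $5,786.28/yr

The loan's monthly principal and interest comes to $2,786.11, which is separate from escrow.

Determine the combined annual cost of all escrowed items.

Special assessment — $458.91 × 4 = $1,835.64 annually
Windstorm insurance — $2,311.32 annually
Municipal property tax — $5,786.28 annually
Total per year = $1,835.64 + $2,311.32 + $5,786.28 = $9,933.24

$9,933.24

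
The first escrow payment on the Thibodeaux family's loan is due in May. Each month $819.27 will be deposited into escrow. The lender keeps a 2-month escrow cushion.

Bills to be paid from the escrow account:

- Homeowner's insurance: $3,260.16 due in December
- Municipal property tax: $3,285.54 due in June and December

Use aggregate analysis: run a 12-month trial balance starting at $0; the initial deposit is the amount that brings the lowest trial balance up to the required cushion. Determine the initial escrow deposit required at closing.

$4,915.62

Cushion = 2 × $819.27 = $1,638.54
Trial balance (start $0, +$819.27 each month, − disbursements):
  May: +$819.27 → $819.27
  Jun: +$819.27 − $3,285.54 → -$1,647.00
  Jul: +$819.27 → -$827.73
  Aug: +$819.27 → -$8.46
  Sep: +$819.27 → $810.81
  Oct: +$819.27 → $1,630.08
  Nov: +$819.27 → $2,449.35
  Dec: +$819.27 − $6,545.70 → -$3,277.08
  Jan: +$819.27 → -$2,457.81
  Feb: +$819.27 → -$1,638.54
  Mar: +$819.27 → -$819.27
  Apr: +$819.27 → $0.00
Lowest trial balance = -$3,277.08 (Dec)
Initial deposit = cushion − low point = $1,638.54 − (-$3,277.08) = $4,915.62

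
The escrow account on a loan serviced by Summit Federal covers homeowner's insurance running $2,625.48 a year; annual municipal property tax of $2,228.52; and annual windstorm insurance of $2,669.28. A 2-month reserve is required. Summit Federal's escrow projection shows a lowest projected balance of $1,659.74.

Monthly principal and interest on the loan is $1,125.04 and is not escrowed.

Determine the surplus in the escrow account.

$405.86

Homeowner's insurance = $2,625.48 per year
Municipal property tax = $2,228.52 per year
Windstorm insurance = $2,669.28 per year
Total per year = $2,625.48 + $2,228.52 + $2,669.28 = $7,523.28
Per month = $7,523.28 ÷ 12 = $626.94
Required cushion = 2 × $626.94 = $1,253.88
Excess over cushion: $1,659.74 − $1,253.88 = $405.86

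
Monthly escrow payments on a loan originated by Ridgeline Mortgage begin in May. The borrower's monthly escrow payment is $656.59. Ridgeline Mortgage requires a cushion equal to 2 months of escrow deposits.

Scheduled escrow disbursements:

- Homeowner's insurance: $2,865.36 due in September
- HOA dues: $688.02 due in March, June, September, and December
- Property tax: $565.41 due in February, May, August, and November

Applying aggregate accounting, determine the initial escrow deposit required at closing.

Cushion = 2 × $656.59 = $1,313.18
Trial balance (start $0, +$656.59 each month, − disbursements):
  May: +$656.59 − $565.41 → $91.18
  Jun: +$656.59 − $688.02 → $59.75
  Jul: +$656.59 → $716.34
  Aug: +$656.59 − $565.41 → $807.52
  Sep: +$656.59 − $3,553.38 → -$2,089.27
  Oct: +$656.59 → -$1,432.68
  Nov: +$656.59 − $565.41 → -$1,341.50
  Dec: +$656.59 − $688.02 → -$1,372.93
  Jan: +$656.59 → -$716.34
  Feb: +$656.59 − $565.41 → -$625.16
  Mar: +$656.59 − $688.02 → -$656.59
  Apr: +$656.59 → $0.00
Lowest trial balance = -$2,089.27 (Sep)
Initial deposit = cushion − low point = $1,313.18 − (-$2,089.27) = $3,402.45

$3,402.45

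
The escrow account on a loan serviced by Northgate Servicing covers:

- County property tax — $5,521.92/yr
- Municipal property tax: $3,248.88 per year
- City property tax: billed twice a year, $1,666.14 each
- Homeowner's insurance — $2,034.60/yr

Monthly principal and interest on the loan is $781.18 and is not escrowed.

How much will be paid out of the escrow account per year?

County property tax — $5,521.92
Municipal property tax — $3,248.88
City property tax — $1,666.14 × 2 = $3,332.28
Homeowner's insurance — $2,034.60
Yearly total = $14,137.68

$14,137.68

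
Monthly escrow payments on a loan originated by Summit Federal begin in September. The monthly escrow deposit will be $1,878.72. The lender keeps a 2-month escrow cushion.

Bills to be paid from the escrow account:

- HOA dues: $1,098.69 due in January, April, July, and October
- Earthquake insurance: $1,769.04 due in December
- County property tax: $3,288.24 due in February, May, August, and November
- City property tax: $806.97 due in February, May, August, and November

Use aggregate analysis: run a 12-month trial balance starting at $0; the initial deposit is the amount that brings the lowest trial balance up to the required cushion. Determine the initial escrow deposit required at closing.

Cushion = 2 × $1,878.72 = $3,757.44
Trial balance (start $0, +$1,878.72 each month, − disbursements):
  Sep: +$1,878.72 → $1,878.72
  Oct: +$1,878.72 − $1,098.69 → $2,658.75
  Nov: +$1,878.72 − $4,095.21 → $442.26
  Dec: +$1,878.72 − $1,769.04 → $551.94
  Jan: +$1,878.72 − $1,098.69 → $1,331.97
  Feb: +$1,878.72 − $4,095.21 → -$884.52
  Mar: +$1,878.72 → $994.20
  Apr: +$1,878.72 − $1,098.69 → $1,774.23
  May: +$1,878.72 − $4,095.21 → -$442.26
  Jun: +$1,878.72 → $1,436.46
  Jul: +$1,878.72 − $1,098.69 → $2,216.49
  Aug: +$1,878.72 − $4,095.21 → $0.00
Lowest trial balance = -$884.52 (Feb)
Initial deposit = cushion − low point = $3,757.44 − (-$884.52) = $4,641.96

$4,641.96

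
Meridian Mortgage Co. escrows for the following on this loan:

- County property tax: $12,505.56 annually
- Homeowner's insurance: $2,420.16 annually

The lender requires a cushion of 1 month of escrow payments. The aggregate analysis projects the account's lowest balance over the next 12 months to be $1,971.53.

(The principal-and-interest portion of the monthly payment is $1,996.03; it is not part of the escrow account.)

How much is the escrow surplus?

$727.72

County property tax — $12,505.56/yr
Homeowner's insurance — $2,420.16/yr
Annual escrow total = $12,505.56 + $2,420.16 = $14,925.72
Per month = $14,925.72 ÷ 12 = $1,243.81
Required cushion = 1 × $1,243.81 = $1,243.81
Excess over cushion: $1,971.53 − $1,243.81 = $727.72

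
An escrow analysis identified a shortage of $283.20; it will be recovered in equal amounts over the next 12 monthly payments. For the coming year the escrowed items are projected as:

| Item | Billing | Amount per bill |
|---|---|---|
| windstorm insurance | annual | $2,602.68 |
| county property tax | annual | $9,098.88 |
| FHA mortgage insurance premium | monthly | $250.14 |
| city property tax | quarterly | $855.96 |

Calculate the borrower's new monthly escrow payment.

Windstorm insurance — $2,602.68
County property tax — $9,098.88
FHA mortgage insurance premium — $250.14 × 12 = $3,001.68
City property tax — $855.96 × 4 = $3,423.84
Total per year = $2,602.68 + $9,098.88 + $3,001.68 + $3,423.84 = $18,127.08
Per month = $18,127.08 / 12 = $1,510.59
Shortage per month = $283.20 / 12 = $23.60
Adjusted monthly = $1,510.59 + $23.60 = $1,534.19

$1,534.19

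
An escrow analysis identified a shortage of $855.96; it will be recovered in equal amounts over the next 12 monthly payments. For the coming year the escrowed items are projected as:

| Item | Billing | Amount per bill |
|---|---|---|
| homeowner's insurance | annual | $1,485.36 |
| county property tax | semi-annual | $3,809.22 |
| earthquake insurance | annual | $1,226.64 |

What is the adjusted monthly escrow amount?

Homeowner's insurance: $1,485.36 annually
County property tax: $3,809.22 × 2 = $7,618.44 annually
Earthquake insurance: $1,226.64 annually
Combined annual = $1,485.36 + $7,618.44 + $1,226.64 = $10,330.44
Per month = $10,330.44 ÷ 12 = $860.87
Monthly shortage recovery: $855.96 / 12 = $71.33
Adjusted monthly = $860.87 + $71.33 = $932.20

$932.20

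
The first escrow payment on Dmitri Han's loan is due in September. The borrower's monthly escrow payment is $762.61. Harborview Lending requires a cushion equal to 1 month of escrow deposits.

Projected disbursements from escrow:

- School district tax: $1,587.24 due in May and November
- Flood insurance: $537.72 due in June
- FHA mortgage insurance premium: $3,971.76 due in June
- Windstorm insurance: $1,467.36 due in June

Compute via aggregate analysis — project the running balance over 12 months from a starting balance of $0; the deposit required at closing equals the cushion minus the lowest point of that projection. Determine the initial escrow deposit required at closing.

$2,287.83

Cushion = 1 × $762.61 = $762.61
Trial balance (start $0, +$762.61 each month, − disbursements):
  Sep: +$762.61 → $762.61
  Oct: +$762.61 → $1,525.22
  Nov: +$762.61 − $1,587.24 → $700.59
  Dec: +$762.61 → $1,463.20
  Jan: +$762.61 → $2,225.81
  Feb: +$762.61 → $2,988.42
  Mar: +$762.61 → $3,751.03
  Apr: +$762.61 → $4,513.64
  May: +$762.61 − $1,587.24 → $3,689.01
  Jun: +$762.61 − $5,976.84 → -$1,525.22
  Jul: +$762.61 → -$762.61
  Aug: +$762.61 → $0.00
Lowest trial balance = -$1,525.22 (Jun)
Initial deposit = cushion − low point = $762.61 − (-$1,525.22) = $2,287.83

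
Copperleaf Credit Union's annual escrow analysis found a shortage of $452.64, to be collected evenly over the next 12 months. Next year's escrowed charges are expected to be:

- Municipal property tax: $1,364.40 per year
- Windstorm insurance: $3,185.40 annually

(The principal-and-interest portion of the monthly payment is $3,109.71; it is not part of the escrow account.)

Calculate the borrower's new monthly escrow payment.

Municipal property tax — $1,364.40 per year
Windstorm insurance — $3,185.40 per year
Annual escrow total = $1,364.40 + $3,185.40 = $4,549.80
Monthly = $4,549.80 / 12 = $379.15
Shortage per month = $452.64 / 12 = $37.72
Adjusted monthly = $379.15 + $37.72 = $416.87

$416.87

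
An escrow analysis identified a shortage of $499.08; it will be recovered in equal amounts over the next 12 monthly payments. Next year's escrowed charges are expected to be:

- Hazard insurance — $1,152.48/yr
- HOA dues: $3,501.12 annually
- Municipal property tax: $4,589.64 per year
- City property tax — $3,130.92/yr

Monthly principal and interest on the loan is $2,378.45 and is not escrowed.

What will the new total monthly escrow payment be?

Hazard insurance: $1,152.48
HOA dues: $3,501.12
Municipal property tax: $4,589.64
City property tax: $3,130.92
Total per year = $12,374.16
Base monthly escrow = $12,374.16 / 12 = $1,031.18
Shortage spread = $499.08 / 12 = $41.59/mo
Adjusted monthly = $1,031.18 + $41.59 = $1,072.77

$1,072.77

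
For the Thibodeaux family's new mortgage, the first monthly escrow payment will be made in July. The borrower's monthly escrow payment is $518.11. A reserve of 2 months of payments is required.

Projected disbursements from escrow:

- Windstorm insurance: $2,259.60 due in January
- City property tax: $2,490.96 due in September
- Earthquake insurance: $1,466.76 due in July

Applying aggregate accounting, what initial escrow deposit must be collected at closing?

$3,626.77

Cushion = 2 × $518.11 = $1,036.22
Trial balance (start $0, +$518.11 each month, − disbursements):
  Jul: +$518.11 − $1,466.76 → -$948.65
  Aug: +$518.11 → -$430.54
  Sep: +$518.11 − $2,490.96 → -$2,403.39
  Oct: +$518.11 → -$1,885.28
  Nov: +$518.11 → -$1,367.17
  Dec: +$518.11 → -$849.06
  Jan: +$518.11 − $2,259.60 → -$2,590.55
  Feb: +$518.11 → -$2,072.44
  Mar: +$518.11 → -$1,554.33
  Apr: +$518.11 → -$1,036.22
  May: +$518.11 → -$518.11
  Jun: +$518.11 → $0.00
Lowest trial balance = -$2,590.55 (Jan)
Initial deposit = cushion − low point = $1,036.22 − (-$2,590.55) = $3,626.77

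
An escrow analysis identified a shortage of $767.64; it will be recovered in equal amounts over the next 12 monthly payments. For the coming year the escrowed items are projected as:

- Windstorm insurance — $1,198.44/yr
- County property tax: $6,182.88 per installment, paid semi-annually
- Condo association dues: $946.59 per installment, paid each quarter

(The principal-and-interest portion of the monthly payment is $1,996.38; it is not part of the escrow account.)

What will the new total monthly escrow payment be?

Windstorm insurance: $1,198.44 per year
County property tax: $6,182.88 × 2 = $12,365.76 per year
Condo association dues: $946.59 × 4 = $3,786.36 per year
Annual escrow total = $17,350.56
Base monthly escrow = $17,350.56 / 12 = $1,445.88
Shortage per month = $767.64 / 12 = $63.97
Adjusted monthly = $1,445.88 + $63.97 = $1,509.85

$1,509.85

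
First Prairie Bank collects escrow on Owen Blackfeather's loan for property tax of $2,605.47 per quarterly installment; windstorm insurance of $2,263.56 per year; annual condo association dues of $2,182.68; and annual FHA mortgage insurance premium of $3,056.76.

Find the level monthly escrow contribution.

$1,493.74

Property tax = $2,605.47 × 4 = $10,421.88
Windstorm insurance = $2,263.56
Condo association dues = $2,182.68
FHA mortgage insurance premium = $3,056.76
Yearly total = $10,421.88 + $2,263.56 + $2,182.68 + $3,056.76 = $17,924.88
Per month = $17,924.88 / 12 = $1,493.74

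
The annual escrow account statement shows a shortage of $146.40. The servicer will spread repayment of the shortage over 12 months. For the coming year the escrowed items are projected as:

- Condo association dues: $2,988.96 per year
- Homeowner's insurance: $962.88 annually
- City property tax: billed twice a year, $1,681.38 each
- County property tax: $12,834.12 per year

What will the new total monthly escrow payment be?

Condo association dues — $2,988.96 annually
Homeowner's insurance — $962.88 annually
City property tax — $1,681.38 × 2 = $3,362.76 annually
County property tax — $12,834.12 annually
Annual escrow total = $2,988.96 + $962.88 + $3,362.76 + $12,834.12 = $20,148.72
Base monthly escrow = $20,148.72 ÷ 12 = $1,679.06
Shortage per month = $146.40 / 12 = $12.20
New monthly escrow = $1,679.06 + $12.20 = $1,691.26

$1,691.26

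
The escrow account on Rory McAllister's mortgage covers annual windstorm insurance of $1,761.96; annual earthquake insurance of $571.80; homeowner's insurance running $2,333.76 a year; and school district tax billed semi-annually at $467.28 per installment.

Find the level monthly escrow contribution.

$466.84

Windstorm insurance = $1,761.96 annually
Earthquake insurance = $571.80 annually
Homeowner's insurance = $2,333.76 annually
School district tax = $467.28 × 2 = $934.56 annually
Total annual escrow = $5,602.08
Monthly = $5,602.08 ÷ 12 = $466.84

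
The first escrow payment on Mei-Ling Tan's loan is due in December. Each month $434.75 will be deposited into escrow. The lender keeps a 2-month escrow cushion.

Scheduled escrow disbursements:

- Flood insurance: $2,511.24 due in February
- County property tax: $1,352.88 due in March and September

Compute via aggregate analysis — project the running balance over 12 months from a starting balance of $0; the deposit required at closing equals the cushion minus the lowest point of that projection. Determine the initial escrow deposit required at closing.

Cushion = 2 × $434.75 = $869.50
Trial balance (start $0, +$434.75 each month, − disbursements):
  Dec: +$434.75 → $434.75
  Jan: +$434.75 → $869.50
  Feb: +$434.75 − $2,511.24 → -$1,206.99
  Mar: +$434.75 − $1,352.88 → -$2,125.12
  Apr: +$434.75 → -$1,690.37
  May: +$434.75 → -$1,255.62
  Jun: +$434.75 → -$820.87
  Jul: +$434.75 → -$386.12
  Aug: +$434.75 → $48.63
  Sep: +$434.75 − $1,352.88 → -$869.50
  Oct: +$434.75 → -$434.75
  Nov: +$434.75 → $0.00
Lowest trial balance = -$2,125.12 (Mar)
Initial deposit = cushion − low point = $869.50 − (-$2,125.12) = $2,994.62

$2,994.62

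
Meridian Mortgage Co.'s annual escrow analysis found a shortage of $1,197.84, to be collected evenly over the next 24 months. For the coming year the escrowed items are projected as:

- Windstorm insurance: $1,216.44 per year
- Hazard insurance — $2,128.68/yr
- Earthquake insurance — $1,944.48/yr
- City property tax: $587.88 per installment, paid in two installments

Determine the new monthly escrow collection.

Windstorm insurance — $1,216.44/yr
Hazard insurance — $2,128.68/yr
Earthquake insurance — $1,944.48/yr
City property tax — $587.88 × 2 = $1,175.76/yr
Annual escrow total = $1,216.44 + $2,128.68 + $1,944.48 + $1,175.76 = $6,465.36
Monthly escrow = $6,465.36 ÷ 12 = $538.78
Monthly shortage recovery: $1,197.84 / 24 = $49.91
Adjusted monthly = $538.78 + $49.91 = $588.69

$588.69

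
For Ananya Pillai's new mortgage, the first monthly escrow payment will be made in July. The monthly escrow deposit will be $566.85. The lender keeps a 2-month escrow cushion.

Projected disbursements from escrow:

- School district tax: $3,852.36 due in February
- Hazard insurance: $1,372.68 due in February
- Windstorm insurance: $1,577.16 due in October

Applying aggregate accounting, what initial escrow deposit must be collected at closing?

Cushion = 2 × $566.85 = $1,133.70
Trial balance (start $0, +$566.85 each month, − disbursements):
  Jul: +$566.85 → $566.85
  Aug: +$566.85 → $1,133.70
  Sep: +$566.85 → $1,700.55
  Oct: +$566.85 − $1,577.16 → $690.24
  Nov: +$566.85 → $1,257.09
  Dec: +$566.85 → $1,823.94
  Jan: +$566.85 → $2,390.79
  Feb: +$566.85 − $5,225.04 → -$2,267.40
  Mar: +$566.85 → -$1,700.55
  Apr: +$566.85 → -$1,133.70
  May: +$566.85 → -$566.85
  Jun: +$566.85 → $0.00
Lowest trial balance = -$2,267.40 (Feb)
Initial deposit = cushion − low point = $1,133.70 − (-$2,267.40) = $3,401.10

$3,401.10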